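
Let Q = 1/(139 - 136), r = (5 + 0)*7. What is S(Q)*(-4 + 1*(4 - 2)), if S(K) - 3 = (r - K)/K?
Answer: -214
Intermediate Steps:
r = 35 (r = 5*7 = 35)
Q = ⅓ (Q = 1/3 = ⅓ ≈ 0.33333)
S(K) = 3 + (35 - K)/K
S(Q)*(-4 + 1*(4 - 2)) = (2 + 35/(⅓))*(-4 + 1*(4 - 2)) = (2 + 35*3)*(-4 + 1*2) = (2 + 105)*(-4 + 2) = 107*(-2) = -214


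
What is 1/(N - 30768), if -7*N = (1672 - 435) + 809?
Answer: -7/217422 ≈ -3.2195e-5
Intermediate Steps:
N = -2046/7 (N = -((1672 - 435) + 809)/7 = -(1237 + 809)/7 = -⅐*2046 = -2046/7 ≈ -292.29)
1/(N - 30768) = 1/(-2046/7 - 30768) = 1/(-217422/7) = -7/217422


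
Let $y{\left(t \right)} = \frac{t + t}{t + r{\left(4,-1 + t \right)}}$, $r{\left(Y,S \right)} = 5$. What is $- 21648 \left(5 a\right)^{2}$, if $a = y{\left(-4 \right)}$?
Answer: $-34636800$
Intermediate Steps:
$y{\left(t \right)} = \frac{2 t}{5 + t}$ ($y{\left(t \right)} = \frac{t + t}{t + 5} = \frac{2 t}{5 + t}$)
$a = -8$ ($a = 2 \left(-4\right) \frac{1}{5 - 4} = 2 \left(-4\right) 1^{-1} = 2 \left(-4\right) 1 = -8$)
$- 21648 \left(5 a\right)^{2} = - 21648 \left(5 \left(-8\right)\right)^{2} = - 21648 \left(-40\right)^{2} = \left(-21648\right) 1600 = -34636800$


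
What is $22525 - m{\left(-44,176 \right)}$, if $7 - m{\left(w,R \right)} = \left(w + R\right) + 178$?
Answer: $22828$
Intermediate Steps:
$m{\left(w,R \right)} = -171 - R - w$ ($m{\left(w,R \right)} = 7 - \left(\left(w + R\right) + 178\right) = 7 - \left(\left(R + w\right) + 178\right) = 7 - \left(178 + R + w\right) = -171 - R - w$)
$22525 - m{\left(-44,176 \right)} = 22525 - \left(-171 - 176 - -44\right) = 22525 - \left(-171 - 176 + 44\right) = 22525 - -303 = 22525 + 303 = 22828$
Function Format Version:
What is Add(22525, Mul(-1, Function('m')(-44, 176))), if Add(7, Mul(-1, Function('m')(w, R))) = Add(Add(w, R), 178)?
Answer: 22828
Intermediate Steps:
Function('m')(w, R) = Add(-171, Mul(-1, R), Mul(-1, w)) (Function('m')(w, R) = Add(7, Mul(-1, Add(Add(w, R), 178))) = Add(7, Mul(-1, Add(Add(R, w), 178))) = Add(7, Mul(-1, Add(178, R, w))) = Add(7, Add(-178, Mul(-1, R), Mul(-1, w))) = Add(-171, Mul(-1, R), Mul(-1, w)))
Add(22525, Mul(-1, Function('m')(-44, 176))) = Add(22525, Mul(-1, Add(-171, Mul(-1, 176), Mul(-1, -44)))) = Add(22525, Mul(-1, Add(-171, -176, 44))) = Add(22525, Mul(-1, -303)) = Add(22525, 303) = 22828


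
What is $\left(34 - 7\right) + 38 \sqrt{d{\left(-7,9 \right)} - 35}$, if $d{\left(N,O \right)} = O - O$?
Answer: $27 + 38 i \sqrt{35} \approx 27.0 + 224.81 i$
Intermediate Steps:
$d{\left(N,O \right)} = 0$
$\left(34 - 7\right) + 38 \sqrt{d{\left(-7,9 \right)} - 35} = \left(34 - 7\right) + 38 \sqrt{0 - 35} = 27 + 38 \sqrt{-35} = 27 + 38 i \sqrt{35}$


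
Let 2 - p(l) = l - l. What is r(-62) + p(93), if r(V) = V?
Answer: -60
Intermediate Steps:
p(l) = 2 (p(l) = 2 - (l - l) = 2 - 1*0 = 2 + 0 = 2)
r(-62) + p(93) = -62 + 2 = -60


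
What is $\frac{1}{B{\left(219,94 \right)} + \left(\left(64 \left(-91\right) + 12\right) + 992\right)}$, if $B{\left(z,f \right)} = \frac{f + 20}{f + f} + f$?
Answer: $- \frac{94}{444187} \approx -0.00021162$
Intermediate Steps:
$B{\left(z,f \right)} = f + \frac{20 + f}{2 f}$ ($B{\left(z,f \right)} = \frac{20 + f}{2 f} + f = f + \frac{20 + f}{2 f}$)
$\frac{1}{B{\left(219,94 \right)} + \left(\left(64 \left(-91\right) + 12\right) + 992\right)} = \frac{1}{\left(\frac{1}{2} + 94 + \frac{10}{94}\right) + \left(\left(64 \left(-91\right) + 12\right) + 992\right)} = \frac{1}{\left(\frac{1}{2} + 94 + 10 \cdot \frac{1}{94}\right) + \left(\left(-5824 + 12\right) + 992\right)} = \frac{1}{\left(\frac{1}{2} + 94 + \frac{5}{47}\right) + \left(-5812 + 992\right)} = \frac{1}{\frac{8893}{94} - 4820} = \frac{1}{- \frac{444187}{94}} = - \frac{94}{444187}$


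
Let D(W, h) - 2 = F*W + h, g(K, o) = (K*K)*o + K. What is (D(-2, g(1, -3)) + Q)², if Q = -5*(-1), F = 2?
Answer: 1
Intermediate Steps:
g(K, o) = K + o*K² (g(K, o) = K²*o + K = o*K² + K = K + o*K²)
D(W, h) = 2 + h + 2*W (D(W, h) = 2 + (2*W + h) = 2 + (h + 2*W) = 2 + h + 2*W)
Q = 5
(D(-2, g(1, -3)) + Q)² = ((2 + 1*(1 + 1*(-3)) + 2*(-2)) + 5)² = ((2 + 1*(1 - 3) - 4) + 5)² = ((2 + 1*(-2) - 4) + 5)² = ((2 - 2 - 4) + 5)² = (-4 + 5)² = 1² = 1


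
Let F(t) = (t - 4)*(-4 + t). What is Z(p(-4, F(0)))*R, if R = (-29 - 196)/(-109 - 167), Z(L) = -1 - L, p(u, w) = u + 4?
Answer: -75/92 ≈ -0.81522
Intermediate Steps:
F(t) = (-4 + t)² (F(t) = (-4 + t)*(-4 + t) = (-4 + t)²)
p(u, w) = 4 + u
R = 75/92 (R = -225/(-276) = -225*(-1/276) = 75/92 ≈ 0.81522)
Z(p(-4, F(0)))*R = (-1 - (4 - 4))*(75/92) = (-1 - 1*0)*(75/92) = (-1 + 0)*(75/92) = -1*75/92 = -75/92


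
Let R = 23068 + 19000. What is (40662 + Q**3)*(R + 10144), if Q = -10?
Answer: 2070832344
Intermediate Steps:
R = 42068
(40662 + Q**3)*(R + 10144) = (40662 + (-10)**3)*(42068 + 10144) = (40662 - 1000)*52212 = 39662*52212 = 2070832344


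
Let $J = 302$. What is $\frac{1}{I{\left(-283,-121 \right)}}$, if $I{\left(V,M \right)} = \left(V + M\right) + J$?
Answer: $- \frac{1}{102} \approx -0.0098039$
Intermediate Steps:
$I{\left(V,M \right)} = 302 + M + V$ ($I{\left(V,M \right)} = \left(V + M\right) + 302 = \left(M + V\right) + 302 = 302 + M + V$)
$\frac{1}{I{\left(-283,-121 \right)}} = \frac{1}{302 - 121 - 283} = \frac{1}{-102} = - \frac{1}{102}$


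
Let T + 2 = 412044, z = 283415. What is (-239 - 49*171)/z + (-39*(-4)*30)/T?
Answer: -1112297878/58389441715 ≈ -0.019050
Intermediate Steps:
T = 412042 (T = -2 + 412044 = 412042)
(-239 - 49*171)/z + (-39*(-4)*30)/T = (-239 - 49*171)/283415 + (-39*(-4)*30)/412042 = (-239 - 8379)*(1/283415) + (156*30)*(1/412042) = -8618*1/283415 + 4680*(1/412042) = -8618/283415 + 2340/206021 = -1112297878/58389441715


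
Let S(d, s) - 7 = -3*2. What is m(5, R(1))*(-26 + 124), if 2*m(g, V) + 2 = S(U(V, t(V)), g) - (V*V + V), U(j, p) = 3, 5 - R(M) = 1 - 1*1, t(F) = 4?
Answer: -1519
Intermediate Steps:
R(M) = 5 (R(M) = 5 - (1 - 1*1) = 5 - (1 - 1) = 5 - 1*0 = 5 + 0 = 5)
S(d, s) = 1 (S(d, s) = 7 - 3*2 = 7 - 6 = 1)
m(g, V) = -1/2 - V/2 - V**2/2 (m(g, V) = -1 + (1 - (V*V + V))/2 = -1 + (1 - (V**2 + V))/2 = -1 + (1 - (V + V**2))/2 = -1 + (1 + (-V - V**2))/2 = -1 + (1 - V - V**2)/2 = -1 + (1/2 - V/2 - V**2/2) = -1/2 - V/2 - V**2/2)
m(5, R(1))*(-26 + 124) = (-1/2 - 1/2*5 - 1/2*5**2)*(-26 + 124) = (-1/2 - 5/2 - 1/2*25)*98 = (-1/2 - 5/2 - 25/2)*98 = -31/2*98 = -1519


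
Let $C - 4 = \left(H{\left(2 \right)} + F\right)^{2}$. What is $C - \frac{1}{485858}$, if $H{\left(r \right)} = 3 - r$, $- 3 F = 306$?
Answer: $\frac{4958180889}{485858} \approx 10205.0$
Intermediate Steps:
$F = -102$ ($F = \left(- \frac{1}{3}\right) 306 = -102$)
$C = 10205$ ($C = 4 + \left(\left(3 - 2\right) - 102\right)^{2} = 4 + \left(1 - 102\right)^{2} = 4 + \left(-101\right)^{2} = 4 + 10201 = 10205$)
$C - \frac{1}{485858} = 10205 - \frac{1}{485858} = \frac{4958180889}{485858}$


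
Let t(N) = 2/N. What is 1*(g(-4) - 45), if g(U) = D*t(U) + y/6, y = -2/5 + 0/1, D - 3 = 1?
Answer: -706/15 ≈ -47.067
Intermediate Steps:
D = 4 (D = 3 + 1 = 4)
y = -⅖ (y = -2*⅕ + 0*1 = -⅖ + 0 = -⅖ ≈ -0.40000)
g(U) = -1/15 + 8/U (g(U) = 4*(2/U) - ⅖/6 = 8/U - ⅖*⅙ = 8/U - 1/15 = -1/15 + 8/U)
1*(g(-4) - 45) = 1*((1/15)*(120 - 1*(-4))/(-4) - 45) = 1*((1/15)*(-¼)*(120 + 4) - 45) = 1*((1/15)*(-¼)*124 - 45) = 1*(-31/15 - 45) = 1*(-706/15) = -706/15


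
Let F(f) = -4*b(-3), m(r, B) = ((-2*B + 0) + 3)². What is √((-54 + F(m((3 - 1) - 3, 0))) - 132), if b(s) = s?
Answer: I*√174 ≈ 13.191*I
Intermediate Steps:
m(r, B) = (3 - 2*B)² (m(r, B) = (-2*B + 3)² = (3 - 2*B)²)
F(f) = 12 (F(f) = -4*(-3) = 12)
√((-54 + F(m((3 - 1) - 3, 0))) - 132) = √((-54 + 12) - 132) = √(-42 - 132) = √(-174) = I*√174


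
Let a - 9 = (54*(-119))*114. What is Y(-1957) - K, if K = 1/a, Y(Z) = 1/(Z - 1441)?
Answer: -729157/2489221890 ≈ -0.00029293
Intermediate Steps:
a = -732555 (a = 9 + (54*(-119))*114 = 9 - 6426*114 = 9 - 732564 = -732555)
Y(Z) = 1/(-1441 + Z)
K = -1/732555 (K = 1/(-732555) = -1/732555 ≈ -1.3651e-6)
Y(-1957) - K = 1/(-1441 - 1957) - 1*(-1/732555) = 1/(-3398) + 1/732555 = -1/3398 + 1/732555 = -729157/2489221890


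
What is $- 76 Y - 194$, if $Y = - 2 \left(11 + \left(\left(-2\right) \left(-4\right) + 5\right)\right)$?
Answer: $3454$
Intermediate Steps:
$Y = -48$ ($Y = - 2 \left(11 + \left(8 + 5\right)\right) = - 2 \left(11 + 13\right) = \left(-2\right) 24 = -48$)
$- 76 Y - 194 = \left(-76\right) \left(-48\right) - 194 = 3648 - 194 = 3454$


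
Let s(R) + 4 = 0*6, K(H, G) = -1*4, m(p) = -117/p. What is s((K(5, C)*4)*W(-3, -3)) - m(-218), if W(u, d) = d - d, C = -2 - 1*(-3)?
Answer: -989/218 ≈ -4.5367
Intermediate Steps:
C = 1 (C = -2 + 3 = 1)
W(u, d) = 0
K(H, G) = -4
s(R) = -4 (s(R) = -4 + 0*6 = -4 + 0 = -4)
s((K(5, C)*4)*W(-3, -3)) - m(-218) = -4 - (-117)/(-218) = -4 - (-117)*(-1)/218 = -4 - 1*117/218 = -4 - 117/218 = -989/218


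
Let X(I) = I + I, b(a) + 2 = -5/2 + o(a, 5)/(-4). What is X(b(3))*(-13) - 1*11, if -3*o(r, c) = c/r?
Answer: 1843/18 ≈ 102.39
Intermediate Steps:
o(r, c) = -c/(3*r)
b(a) = -9/2 + 5/(12*a) (b(a) = -2 + (-5/2 - ⅓*5/a/(-4)) = -2 + (-5*½ - 5/(3*a)*(-¼)) = -2 + (-5/2 + 5/(12*a)) = -9/2 + 5/(12*a))
X(I) = 2*I
X(b(3))*(-13) - 1*11 = (2*((1/12)*(5 - 54*3)/3))*(-13) - 1*11 = (2*((1/12)*(⅓)*(5 - 162)))*(-13) - 11 = (2*((1/12)*(⅓)*(-157)))*(-13) - 11 = (2*(-157/36))*(-13) - 11 = -157/18*(-13) - 11 = 2041/18 - 11 = 1843/18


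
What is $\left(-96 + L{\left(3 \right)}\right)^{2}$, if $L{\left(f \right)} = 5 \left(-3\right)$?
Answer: $12321$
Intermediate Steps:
$L{\left(f \right)} = -15$
$\left(-96 + L{\left(3 \right)}\right)^{2} = \left(-96 - 15\right)^{2} = \left(-111\right)^{2} = 12321$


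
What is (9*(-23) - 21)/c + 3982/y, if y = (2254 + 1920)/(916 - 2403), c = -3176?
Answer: -2350610939/1657078 ≈ -1418.5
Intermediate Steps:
y = -4174/1487 (y = 4174/(-1487) = 4174*(-1/1487) = -4174/1487 ≈ -2.8070)
(9*(-23) - 21)/c + 3982/y = (9*(-23) - 21)/(-3176) + 3982/(-4174/1487) = (-207 - 21)*(-1/3176) + 3982*(-1487/4174) = -228*(-1/3176) - 2960617/2087 = 57/794 - 2960617/2087 = -2350610939/1657078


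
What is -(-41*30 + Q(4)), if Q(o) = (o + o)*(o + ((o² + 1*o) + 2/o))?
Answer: 1034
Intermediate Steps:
Q(o) = 2*o*(o² + 2*o + 2/o) (Q(o) = (2*o)*(o + ((o² + o) + 2/o)) = (2*o)*(o + ((o + o²) + 2/o)) = (2*o)*(o + (o + o² + 2/o)) = (2*o)*(o² + 2*o + 2/o) = 2*o*(o² + 2*o + 2/o))
-(-41*30 + Q(4)) = -(-41*30 + (4 + 2*4³ + 4*4²)) = -(-1230 + (4 + 2*64 + 4*16)) = -(-1230 + (4 + 128 + 64)) = -(-1230 + 196) = -1*(-1034) = 1034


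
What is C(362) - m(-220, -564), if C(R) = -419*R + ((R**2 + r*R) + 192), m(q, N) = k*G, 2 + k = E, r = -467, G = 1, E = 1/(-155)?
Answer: -29371569/155 ≈ -1.8949e+5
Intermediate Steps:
E = -1/155 ≈ -0.0064516
k = -311/155 (k = -2 - 1/155 = -311/155 ≈ -2.0065)
m(q, N) = -311/155 (m(q, N) = -311/155*1 = -311/155)
C(R) = 192 + R**2 - 886*R (C(R) = -419*R + ((R**2 - 467*R) + 192) = -419*R + (192 + R**2 - 467*R) = 192 + R**2 - 886*R)
C(362) - m(-220, -564) = (192 + 362**2 - 886*362) - 1*(-311/155) = (192 + 131044 - 320732) + 311/155 = -189496 + 311/155 = -29371569/155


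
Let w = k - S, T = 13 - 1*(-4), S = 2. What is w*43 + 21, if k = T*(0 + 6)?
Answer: 4321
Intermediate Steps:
T = 17 (T = 13 + 4 = 17)
k = 102 (k = 17*(0 + 6) = 17*6 = 102)
w = 100 (w = 102 - 1*2 = 102 - 2 = 100)
w*43 + 21 = 100*43 + 21 = 4300 + 21 = 4321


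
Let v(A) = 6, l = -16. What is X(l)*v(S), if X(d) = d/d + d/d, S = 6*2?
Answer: 12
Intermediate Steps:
S = 12
X(d) = 2 (X(d) = 1 + 1 = 2)
X(l)*v(S) = 2*6 = 12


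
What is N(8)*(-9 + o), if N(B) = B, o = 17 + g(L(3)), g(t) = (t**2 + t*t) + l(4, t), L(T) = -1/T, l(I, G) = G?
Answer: 568/9 ≈ 63.111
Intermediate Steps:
g(t) = t + 2*t**2 (g(t) = (t**2 + t*t) + t = (t**2 + t**2) + t = 2*t**2 + t = t + 2*t**2)
o = 152/9 (o = 17 + (-1/3)*(1 + 2*(-1/3)) = 17 + (-1*1/3)*(1 + 2*(-1*1/3)) = 17 - (1 + 2*(-1/3))/3 = 17 - (1 - 2/3)/3 = 17 - 1/3*1/3 = 17 - 1/9 = 152/9 ≈ 16.889)
N(8)*(-9 + o) = 8*(-9 + 152/9) = 8*(71/9) = 568/9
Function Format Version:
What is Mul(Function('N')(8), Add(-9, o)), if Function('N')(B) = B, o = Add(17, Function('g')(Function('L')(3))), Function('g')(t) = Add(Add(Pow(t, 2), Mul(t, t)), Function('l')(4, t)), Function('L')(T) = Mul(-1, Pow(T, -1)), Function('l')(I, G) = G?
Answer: Rational(568, 9) ≈ 63.111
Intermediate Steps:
Function('g')(t) = Add(t, Mul(2, Pow(t, 2))) (Function('g')(t) = Add(Add(Pow(t, 2), Mul(t, t)), t) = Add(Add(Pow(t, 2), Pow(t, 2)), t) = Add(Mul(2, Pow(t, 2)), t) = Add(t, Mul(2, Pow(t, 2))))
o = Rational(152, 9) (o = Add(17, Mul(Mul(-1, Pow(3, -1)), Add(1, Mul(2, Mul(-1, Pow(3, -1)))))) = Add(17, Mul(Mul(-1, Rational(1, 3)), Add(1, Mul(2, Mul(-1, Rational(1, 3)))))) = Add(17, Mul(Rational(-1, 3), Add(1, Mul(2, Rational(-1, 3))))) = Add(17, Mul(Rational(-1, 3), Add(1, Rational(-2, 3)))) = Add(17, Mul(Rational(-1, 3), Rational(1, 3))) = Add(17, Rational(-1, 9)) = Rational(152, 9) ≈ 16.889)
Mul(Function('N')(8), Add(-9, o)) = Mul(8, Add(-9, Rational(152, 9))) = Mul(8, Rational(71, 9)) = Rational(568, 9)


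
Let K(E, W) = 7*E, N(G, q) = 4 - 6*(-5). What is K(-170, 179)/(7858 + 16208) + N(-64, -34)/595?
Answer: 463/60165 ≈ 0.0076955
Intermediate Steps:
N(G, q) = 34 (N(G, q) = 4 + 30 = 34)
K(-170, 179)/(7858 + 16208) + N(-64, -34)/595 = (7*(-170))/(7858 + 16208) + 34/595 = -1190/24066 + 34*(1/595) = -1190*1/24066 + 2/35 = -85/1719 + 2/35 = 463/60165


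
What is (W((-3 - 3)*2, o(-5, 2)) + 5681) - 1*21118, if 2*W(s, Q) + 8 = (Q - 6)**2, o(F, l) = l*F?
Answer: -15313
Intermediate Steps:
o(F, l) = F*l
W(s, Q) = -4 + (-6 + Q)**2/2 (W(s, Q) = -4 + (Q - 6)**2/2 = -4 + (-6 + Q)**2/2)
(W((-3 - 3)*2, o(-5, 2)) + 5681) - 1*21118 = ((-4 + (-6 - 5*2)**2/2) + 5681) - 1*21118 = ((-4 + (-6 - 10)**2/2) + 5681) - 21118 = ((-4 + (1/2)*(-16)**2) + 5681) - 21118 = ((-4 + (1/2)*256) + 5681) - 21118 = ((-4 + 128) + 5681) - 21118 = (124 + 5681) - 21118 = 5805 - 21118 = -15313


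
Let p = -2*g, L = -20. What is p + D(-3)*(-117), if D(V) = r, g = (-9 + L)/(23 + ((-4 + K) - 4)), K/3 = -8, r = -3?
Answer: 3101/9 ≈ 344.56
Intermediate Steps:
K = -24 (K = 3*(-8) = -24)
g = 29/9 (g = (-9 - 20)/(23 + ((-4 - 24) - 4)) = -29/(23 + (-28 - 4)) = -29/(23 - 32) = -29/(-9) = -29*(-⅑) = 29/9 ≈ 3.2222)
D(V) = -3
p = -58/9 (p = -2*29/9 = -58/9 ≈ -6.4444)
p + D(-3)*(-117) = -58/9 - 3*(-117) = -58/9 + 351 = 3101/9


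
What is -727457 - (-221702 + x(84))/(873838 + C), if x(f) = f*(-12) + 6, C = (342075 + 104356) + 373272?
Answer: -1231978032533/1693541 ≈ -7.2746e+5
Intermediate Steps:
C = 819703 (C = 446431 + 373272 = 819703)
x(f) = 6 - 12*f (x(f) = -12*f + 6 = 6 - 12*f)
-727457 - (-221702 + x(84))/(873838 + C) = -727457 - (-221702 + (6 - 12*84))/(873838 + 819703) = -727457 - (-221702 + (6 - 1008))/1693541 = -727457 - (-221702 - 1002)/1693541 = -727457 - (-222704)/1693541 = -727457 - 1*(-222704/1693541) = -727457 + 222704/1693541 = -1231978032533/1693541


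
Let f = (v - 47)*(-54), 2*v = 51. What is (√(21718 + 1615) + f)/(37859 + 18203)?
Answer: 1161/56062 + √23333/56062 ≈ 0.023434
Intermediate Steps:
v = 51/2 (v = (½)*51 = 51/2 ≈ 25.500)
f = 1161 (f = (51/2 - 47)*(-54) = -43/2*(-54) = 1161)
(√(21718 + 1615) + f)/(37859 + 18203) = (√(21718 + 1615) + 1161)/(37859 + 18203) = (√23333 + 1161)/56062 = (1161 + √23333)*(1/56062) = 1161/56062 + √23333/56062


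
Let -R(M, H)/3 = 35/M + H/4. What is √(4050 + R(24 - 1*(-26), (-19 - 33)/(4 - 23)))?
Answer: √146055090/190 ≈ 63.607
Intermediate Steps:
R(M, H) = -105/M - 3*H/4 (R(M, H) = -3*(35/M + H/4) = -105/M - 3*H/4)
√(4050 + R(24 - 1*(-26), (-19 - 33)/(4 - 23))) = √(4050 + (-105/(24 - 1*(-26)) - 3*(-19 - 33)/(4*(4 - 23)))) = √(4050 + (-105/(24 + 26) - (-39)/(-19))) = √(4050 + (-105/50 - (-39)*(-1)/19)) = √(4050 + (-105*1/50 - ¾*52/19)) = √(4050 + (-21/10 - 39/19)) = √(4050 - 789/190) = √(768711/190) = √146055090/190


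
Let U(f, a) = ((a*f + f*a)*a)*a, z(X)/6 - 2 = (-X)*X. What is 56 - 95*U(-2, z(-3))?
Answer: -28153384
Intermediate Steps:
z(X) = 12 - 6*X² (z(X) = 12 + 6*((-X)*X) = 12 + 6*(-X²) = 12 - 6*X²)
U(f, a) = 2*f*a³ (U(f, a) = ((a*f + a*f)*a)*a = ((2*a*f)*a)*a = (2*f*a²)*a = 2*f*a³)
56 - 95*U(-2, z(-3)) = 56 - 190*(-2)*(12 - 6*(-3)²)³ = 56 - 190*(-2)*(12 - 6*9)³ = 56 - 190*(-2)*(12 - 54)³ = 56 - 190*(-2)*(-42)³ = 56 - 190*(-2)*(-74088) = 56 - 95*296352 = 56 - 28153440 = -28153384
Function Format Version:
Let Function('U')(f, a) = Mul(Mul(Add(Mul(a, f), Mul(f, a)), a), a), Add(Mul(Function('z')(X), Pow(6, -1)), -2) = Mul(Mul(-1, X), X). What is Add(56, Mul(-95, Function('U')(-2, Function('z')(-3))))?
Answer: -28153384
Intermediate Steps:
Function('z')(X) = Add(12, Mul(-6, Pow(X, 2))) (Function('z')(X) = Add(12, Mul(6, Mul(Mul(-1, X), X))) = Add(12, Mul(6, Mul(-1, Pow(X, 2)))) = Add(12, Mul(-6, Pow(X, 2))))
Function('U')(f, a) = Mul(2, f, Pow(a, 3)) (Function('U')(f, a) = Mul(Mul(Add(Mul(a, f), Mul(a, f)), a), a) = Mul(Mul(Mul(2, a, f), a), a) = Mul(Mul(2, f, Pow(a, 2)), a) = Mul(2, f, Pow(a, 3)))
Add(56, Mul(-95, Function('U')(-2, Function('z')(-3)))) = Add(56, Mul(-95, Mul(2, -2, Pow(Add(12, Mul(-6, Pow(-3, 2))), 3)))) = Add(56, Mul(-95, Mul(2, -2, Pow(Add(12, Mul(-6, 9)), 3)))) = Add(56, Mul(-95, Mul(2, -2, Pow(Add(12, -54), 3)))) = Add(56, Mul(-95, Mul(2, -2, Pow(-42, 3)))) = Add(56, Mul(-95, Mul(2, -2, -74088))) = Add(56, Mul(-95, 296352)) = Add(56, -28153440) = -28153384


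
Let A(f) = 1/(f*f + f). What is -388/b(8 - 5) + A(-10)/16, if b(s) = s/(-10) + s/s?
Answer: -5587193/10080 ≈ -554.29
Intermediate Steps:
b(s) = 1 - s/10 (b(s) = s*(-1/10) + 1 = -s/10 + 1 = 1 - s/10)
A(f) = 1/(f + f**2) (A(f) = 1/(f**2 + f) = 1/(f + f**2))
-388/b(8 - 5) + A(-10)/16 = -388/(1 - (8 - 5)/10) + (1/((-10)*(1 - 10)))/16 = -388/(1 - 1/10*3) - 1/10/(-9)*(1/16) = -388/(1 - 3/10) - 1/10*(-1/9)*(1/16) = -388/7/10 + (1/90)*(1/16) = -388*10/7 + 1/1440 = -3880/7 + 1/1440 = -5587193/10080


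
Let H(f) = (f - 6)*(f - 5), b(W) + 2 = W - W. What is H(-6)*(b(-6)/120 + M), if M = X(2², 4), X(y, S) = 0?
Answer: -11/5 ≈ -2.2000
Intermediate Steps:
b(W) = -2 (b(W) = -2 + (W - W) = -2 + 0 = -2)
M = 0
H(f) = (-6 + f)*(-5 + f)
H(-6)*(b(-6)/120 + M) = (30 + (-6)² - 11*(-6))*(-2/120 + 0) = (30 + 36 + 66)*(-2*1/120 + 0) = 132*(-1/60 + 0) = 132*(-1/60) = -11/5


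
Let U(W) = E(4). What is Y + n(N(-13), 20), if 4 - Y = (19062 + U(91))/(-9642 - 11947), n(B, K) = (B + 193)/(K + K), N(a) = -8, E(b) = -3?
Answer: 1642113/172712 ≈ 9.5078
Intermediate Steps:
U(W) = -3
n(B, K) = (193 + B)/(2*K) (n(B, K) = (193 + B)/((2*K)) = (193 + B)*(1/(2*K)) = (193 + B)/(2*K))
Y = 105415/21589 (Y = 4 - (19062 - 3)/(-9642 - 11947) = 4 - 19059/(-21589) = 4 - 19059*(-1)/21589 = 4 - 1*(-19059/21589) = 4 + 19059/21589 = 105415/21589 ≈ 4.8828)
Y + n(N(-13), 20) = 105415/21589 + (½)*(193 - 8)/20 = 105415/21589 + (½)*(1/20)*185 = 105415/21589 + 37/8 = 1642113/172712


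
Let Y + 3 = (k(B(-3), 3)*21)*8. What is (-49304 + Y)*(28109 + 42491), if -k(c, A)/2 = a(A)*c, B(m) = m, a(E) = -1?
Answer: -3552239000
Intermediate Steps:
k(c, A) = 2*c (k(c, A) = -(-2)*c = 2*c)
Y = -1011 (Y = -3 + ((2*(-3))*21)*8 = -3 - 6*21*8 = -3 - 126*8 = -3 - 1008 = -1011)
(-49304 + Y)*(28109 + 42491) = (-49304 - 1011)*(28109 + 42491) = -50315*70600 = -3552239000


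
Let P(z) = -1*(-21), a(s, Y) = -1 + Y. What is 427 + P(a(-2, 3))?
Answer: 448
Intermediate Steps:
P(z) = 21
427 + P(a(-2, 3)) = 427 + 21 = 448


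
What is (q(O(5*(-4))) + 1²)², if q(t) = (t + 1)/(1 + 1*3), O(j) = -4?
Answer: 1/16 ≈ 0.062500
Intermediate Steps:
q(t) = ¼ + t/4 (q(t) = (1 + t)/(1 + 3) = (1 + t)/4 = (1 + t)*(¼) = ¼ + t/4)
(q(O(5*(-4))) + 1²)² = ((¼ + (¼)*(-4)) + 1²)² = ((¼ - 1) + 1)² = (-¾ + 1)² = (¼)² = 1/16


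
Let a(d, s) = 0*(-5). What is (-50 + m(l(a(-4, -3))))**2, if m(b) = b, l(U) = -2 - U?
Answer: 2704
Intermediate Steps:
a(d, s) = 0
(-50 + m(l(a(-4, -3))))**2 = (-50 + (-2 - 1*0))**2 = (-50 + (-2 + 0))**2 = (-50 - 2)**2 = (-52)**2 = 2704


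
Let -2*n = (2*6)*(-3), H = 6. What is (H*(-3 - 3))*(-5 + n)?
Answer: -468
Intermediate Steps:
n = 18 (n = -2*6*(-3)/2 = -6*(-3) = -½*(-36) = 18)
(H*(-3 - 3))*(-5 + n) = (6*(-3 - 3))*(-5 + 18) = (6*(-6))*13 = -36*13 = -468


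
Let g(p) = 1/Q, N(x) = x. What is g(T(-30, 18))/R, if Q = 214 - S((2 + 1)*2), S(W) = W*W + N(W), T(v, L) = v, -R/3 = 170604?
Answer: -1/88031664 ≈ -1.1360e-8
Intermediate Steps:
R = -511812 (R = -3*170604 = -511812)
S(W) = W + W² (S(W) = W*W + W = W² + W = W + W²)
Q = 172 (Q = 214 - (2 + 1)*2*(1 + (2 + 1)*2) = 214 - 3*2*(1 + 3*2) = 214 - 6*(1 + 6) = 214 - 6*7 = 214 - 1*42 = 214 - 42 = 172)
g(p) = 1/172
g(T(-30, 18))/R = (1/172)/(-511812) = (1/172)*(-1/511812) = -1/88031664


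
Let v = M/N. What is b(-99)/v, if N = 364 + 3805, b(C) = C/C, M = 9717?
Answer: 4169/9717 ≈ 0.42904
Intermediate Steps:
b(C) = 1
N = 4169
v = 9717/4169 ≈ 2.3308
b(-99)/v = 1/(9717/4169) = 1*(4169/9717) = 4169/9717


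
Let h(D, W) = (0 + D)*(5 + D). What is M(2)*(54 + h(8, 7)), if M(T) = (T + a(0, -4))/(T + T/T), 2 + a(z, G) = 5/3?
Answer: 790/9 ≈ 87.778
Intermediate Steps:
a(z, G) = -1/3 (a(z, G) = -2 + 5/3 = -1/3)
M(T) = (-1/3 + T)/(1 + T) (M(T) = (T - 1/3)/(T + T/T) = (-1/3 + T)/(T + 1) = (-1/3 + T)/(1 + T))
h(D, W) = D*(5 + D)
M(2)*(54 + h(8, 7)) = ((-1/3 + 2)/(1 + 2))*(54 + 8*(5 + 8)) = ((5/3)/3)*(54 + 8*13) = ((1/3)*(5/3))*(54 + 104) = (5/9)*158 = 790/9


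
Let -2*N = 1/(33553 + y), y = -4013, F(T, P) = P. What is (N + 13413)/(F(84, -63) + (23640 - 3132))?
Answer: 792440039/1207890600 ≈ 0.65605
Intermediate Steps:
N = -1/59080 (N = -1/(2*(33553 - 4013)) = -½/29540 = -½*1/29540 = -1/59080 ≈ -1.6926e-5)
(N + 13413)/(F(84, -63) + (23640 - 3132)) = (-1/59080 + 13413)/(-63 + (23640 - 3132)) = 792440039/(59080*(-63 + 20508)) = (792440039/59080)/20445 = (792440039/59080)*(1/20445) = 792440039/1207890600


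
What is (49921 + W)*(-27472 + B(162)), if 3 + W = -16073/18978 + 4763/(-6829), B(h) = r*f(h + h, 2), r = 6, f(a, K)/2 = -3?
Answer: -88977523731024890/64800381 ≈ -1.3731e+9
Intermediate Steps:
f(a, K) = -6 (f(a, K) = 2*(-3) = -6)
B(h) = -36 (B(h) = 6*(-6) = -36)
W = -588957017/129600762 (W = -3 + (-16073/18978 + 4763/(-6829)) = -3 + (-16073*1/18978 + 4763*(-1/6829)) = -3 + (-16073/18978 - 4763/6829) = -3 - 200154731/129600762 = -588957017/129600762 ≈ -4.5444)
(49921 + W)*(-27472 + B(162)) = (49921 - 588957017/129600762)*(-27472 - 36) = (6469210682785/129600762)*(-27508) = -88977523731024890/64800381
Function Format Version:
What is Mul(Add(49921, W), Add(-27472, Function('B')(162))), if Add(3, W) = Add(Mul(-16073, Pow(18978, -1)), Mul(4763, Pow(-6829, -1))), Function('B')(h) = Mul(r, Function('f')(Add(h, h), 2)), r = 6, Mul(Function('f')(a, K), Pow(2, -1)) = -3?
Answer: Rational(-88977523731024890, 64800381) ≈ -1.3731e+9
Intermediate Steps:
Function('f')(a, K) = -6 (Function('f')(a, K) = Mul(2, -3) = -6)
Function('B')(h) = -36 (Function('B')(h) = Mul(6, -6) = -36)
W = Rational(-588957017, 129600762) (W = Add(-3, Add(Mul(-16073, Pow(18978, -1)), Mul(4763, Pow(-6829, -1)))) = Add(-3, Add(Mul(-16073, Rational(1, 18978)), Mul(4763, Rational(-1, 6829)))) = Add(-3, Add(Rational(-16073, 18978), Rational(-4763, 6829))) = Add(-3, Rational(-200154731, 129600762)) = Rational(-588957017, 129600762) ≈ -4.5444)
Mul(Add(49921, W), Add(-27472, Function('B')(162))) = Mul(Add(49921, Rational(-588957017, 129600762)), Add(-27472, -36)) = Mul(Rational(6469210682785, 129600762), -27508) = Rational(-88977523731024890, 64800381)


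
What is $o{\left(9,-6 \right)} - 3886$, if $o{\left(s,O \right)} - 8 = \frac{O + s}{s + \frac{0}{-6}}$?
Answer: $- \frac{11633}{3} \approx -3877.7$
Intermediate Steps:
$o{\left(s,O \right)} = 8 + \frac{O + s}{s}$ ($o{\left(s,O \right)} = 8 + \frac{O + s}{s + \frac{0}{-6}} = 8 + \frac{O + s}{s + 0 \left(- \frac{1}{6}\right)} = 8 + \frac{O + s}{s + 0} = 8 + \frac{O + s}{s}$)
$o{\left(9,-6 \right)} - 3886 = \left(9 - \frac{6}{9}\right) - 3886 = \left(9 - \frac{2}{3}\right) - 3886 = \frac{25}{3} - 3886 = - \frac{11633}{3}$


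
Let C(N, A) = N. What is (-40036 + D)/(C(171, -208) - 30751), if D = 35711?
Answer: 865/6116 ≈ 0.14143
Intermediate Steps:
(-40036 + D)/(C(171, -208) - 30751) = (-40036 + 35711)/(171 - 30751) = -4325/(-30580) = -4325*(-1/30580) = 865/6116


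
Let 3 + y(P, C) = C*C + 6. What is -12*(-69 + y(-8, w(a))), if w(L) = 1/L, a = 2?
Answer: 789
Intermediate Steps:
w(L) = 1/L
y(P, C) = 3 + C**2 (y(P, C) = -3 + (C*C + 6) = -3 + (C**2 + 6) = -3 + (6 + C**2) = 3 + C**2)
-12*(-69 + y(-8, w(a))) = -12*(-69 + (3 + (1/2)**2)) = -12*(-69 + (3 + 1/4)) = -12*(-69 + 13/4) = -12*(-263/4) = 789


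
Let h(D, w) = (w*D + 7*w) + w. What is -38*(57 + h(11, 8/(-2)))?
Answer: 722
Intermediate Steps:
h(D, w) = 8*w + D*w (h(D, w) = (D*w + 7*w) + w = (7*w + D*w) + w = 8*w + D*w)
-38*(57 + h(11, 8/(-2))) = -38*(57 + (8/(-2))*(8 + 11)) = -38*(57 + (8*(-½))*19) = -38*(57 - 4*19) = -38*(57 - 76) = -38*(-19) = 722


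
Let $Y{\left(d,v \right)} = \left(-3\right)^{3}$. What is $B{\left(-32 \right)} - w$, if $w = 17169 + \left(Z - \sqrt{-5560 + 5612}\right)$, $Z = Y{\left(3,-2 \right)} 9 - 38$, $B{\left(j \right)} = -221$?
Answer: $-17109 + 2 \sqrt{13} \approx -17102.0$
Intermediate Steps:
$Y{\left(d,v \right)} = -27$
$Z = -281$ ($Z = \left(-27\right) 9 - 38 = -243 - 38 = -281$)
$w = 16888 - 2 \sqrt{13}$ ($w = 17169 - \left(281 + \sqrt{-5560 + 5612}\right) = 17169 - \left(281 + \sqrt{52}\right) = 17169 - \left(281 + 2 \sqrt{13}\right) = 16888 - 2 \sqrt{13} \approx 16881.0$)
$B{\left(-32 \right)} - w = -221 - \left(16888 - 2 \sqrt{13}\right) = -17109 + 2 \sqrt{13}$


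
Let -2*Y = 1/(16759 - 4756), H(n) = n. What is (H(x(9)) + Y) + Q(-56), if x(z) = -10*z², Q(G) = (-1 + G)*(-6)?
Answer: -11234809/24006 ≈ -468.00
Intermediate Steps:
Q(G) = 6 - 6*G
Y = -1/24006 (Y = -1/(2*(16759 - 4756)) = -½/12003 = -½*1/12003 = -1/24006 ≈ -4.1656e-5)
(H(x(9)) + Y) + Q(-56) = (-10*9² - 1/24006) + (6 - 6*(-56)) = (-10*81 - 1/24006) + (6 + 336) = (-810 - 1/24006) + 342 = -19444861/24006 + 342 = -11234809/24006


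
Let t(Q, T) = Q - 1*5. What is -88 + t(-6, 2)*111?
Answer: -1309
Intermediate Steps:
t(Q, T) = -5 + Q (t(Q, T) = Q - 5 = -5 + Q)
-88 + t(-6, 2)*111 = -88 + (-5 - 6)*111 = -88 - 11*111 = -88 - 1221 = -1309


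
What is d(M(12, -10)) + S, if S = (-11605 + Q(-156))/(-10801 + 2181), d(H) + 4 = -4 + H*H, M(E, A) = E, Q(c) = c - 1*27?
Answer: 296027/2155 ≈ 137.37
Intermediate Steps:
Q(c) = -27 + c (Q(c) = c - 27 = -27 + c)
d(H) = -8 + H**2 (d(H) = -4 + (-4 + H*H) = -4 + (-4 + H**2) = -8 + H**2)
S = 2947/2155 (S = (-11605 + (-27 - 156))/(-10801 + 2181) = (-11605 - 183)/(-8620) = -11788*(-1/8620) = 2947/2155 ≈ 1.3675)
d(M(12, -10)) + S = (-8 + 12**2) + 2947/2155 = (-8 + 144) + 2947/2155 = 136 + 2947/2155 = 296027/2155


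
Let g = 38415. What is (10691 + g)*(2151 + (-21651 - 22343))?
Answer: -2054742358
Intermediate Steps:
(10691 + g)*(2151 + (-21651 - 22343)) = (10691 + 38415)*(2151 + (-21651 - 22343)) = 49106*(2151 - 43994) = 49106*(-41843) = -2054742358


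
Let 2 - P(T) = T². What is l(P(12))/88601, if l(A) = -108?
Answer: -108/88601 ≈ -0.0012189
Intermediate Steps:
P(T) = 2 - T²
l(P(12))/88601 = -108/88601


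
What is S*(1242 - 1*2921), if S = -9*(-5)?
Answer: -75555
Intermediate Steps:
S = 45
S*(1242 - 1*2921) = 45*(1242 - 1*2921) = 45*(1242 - 2921) = 45*(-1679) = -75555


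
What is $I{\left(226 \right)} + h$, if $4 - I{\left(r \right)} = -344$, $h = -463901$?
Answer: $-463553$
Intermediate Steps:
$I{\left(r \right)} = 348$ ($I{\left(r \right)} = 4 - -344 = 4 + 344 = 348$)
$I{\left(226 \right)} + h = 348 - 463901 = -463553$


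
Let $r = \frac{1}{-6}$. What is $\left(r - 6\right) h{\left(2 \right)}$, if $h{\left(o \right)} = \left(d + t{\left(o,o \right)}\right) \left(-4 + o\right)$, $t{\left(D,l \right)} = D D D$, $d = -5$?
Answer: $37$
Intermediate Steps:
$r = - \frac{1}{6} \approx -0.16667$
$t{\left(D,l \right)} = D^{3}$ ($t{\left(D,l \right)} = D^{2} D = D^{3}$)
$h{\left(o \right)} = \left(-5 + o^{3}\right) \left(-4 + o\right)$
$\left(r - 6\right) h{\left(2 \right)} = \left(- \frac{1}{6} - 6\right) \left(20 + 2^{4} - 10 - 4 \cdot 2^{3}\right) = - \frac{37 \left(20 + 16 - 10 - 32\right)}{6} = \left(- \frac{37}{6}\right) \left(-6\right) = 37$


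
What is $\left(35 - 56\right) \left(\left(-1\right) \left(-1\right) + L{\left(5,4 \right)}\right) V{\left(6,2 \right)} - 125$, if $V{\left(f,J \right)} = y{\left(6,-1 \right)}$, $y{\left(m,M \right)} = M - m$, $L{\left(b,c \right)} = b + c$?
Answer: $1345$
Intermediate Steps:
$V{\left(f,J \right)} = -7$ ($V{\left(f,J \right)} = -1 - 6 = -7$)
$\left(35 - 56\right) \left(\left(-1\right) \left(-1\right) + L{\left(5,4 \right)}\right) V{\left(6,2 \right)} - 125 = \left(35 - 56\right) \left(\left(-1\right) \left(-1\right) + \left(5 + 4\right)\right) \left(-7\right) - 125 = \left(35 - 56\right) \left(1 + 9\right) \left(-7\right) - 125 = - 21 \cdot 10 \left(-7\right) - 125 = \left(-21\right) \left(-70\right) - 125 = 1470 - 125 = 1345$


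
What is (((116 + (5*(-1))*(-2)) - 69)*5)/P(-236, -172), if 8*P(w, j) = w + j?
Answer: -95/17 ≈ -5.5882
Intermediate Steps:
P(w, j) = j/8 + w/8 (P(w, j) = (w + j)/8 = (j + w)/8 = j/8 + w/8)
(((116 + (5*(-1))*(-2)) - 69)*5)/P(-236, -172) = (((116 + (5*(-1))*(-2)) - 69)*5)/((⅛)*(-172) + (⅛)*(-236)) = (((116 - 5*(-2)) - 69)*5)/(-43/2 - 59/2) = (((116 + 10) - 69)*5)/(-51) = ((126 - 69)*5)*(-1/51) = (57*5)*(-1/51) = 285*(-1/51) = -95/17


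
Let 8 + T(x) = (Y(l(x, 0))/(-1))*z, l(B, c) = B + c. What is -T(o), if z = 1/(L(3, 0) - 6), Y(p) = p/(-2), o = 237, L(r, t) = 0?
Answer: 111/4 ≈ 27.750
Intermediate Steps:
Y(p) = -p/2 (Y(p) = p*(-½) = -p/2)
z = -⅙ (z = 1/(0 - 6) = 1/(-6) = -⅙ ≈ -0.16667)
T(x) = -8 - x/12 (T(x) = -8 + (-(x + 0)/2/(-1))*(-⅙) = -8 + (-x/2*(-1))*(-⅙) = -8 + (x/2)*(-⅙) = -8 - x/12)
-T(o) = -(-8 - 1/12*237) = -(-8 - 79/4) = -1*(-111/4) = 111/4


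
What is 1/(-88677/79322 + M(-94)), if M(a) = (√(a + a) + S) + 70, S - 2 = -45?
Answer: 162849414474/5397770982881 - 12583959368*I*√47/5397770982881 ≈ 0.03017 - 0.015983*I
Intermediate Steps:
S = -43 (S = 2 - 45 = -43)
M(a) = 27 + √2*√a (M(a) = (√(a + a) - 43) + 70 = (√(2*a) - 43) + 70 = (√2*√a - 43) + 70 = (-43 + √2*√a) + 70 = 27 + √2*√a)
1/(-88677/79322 + M(-94)) = 1/(-88677/79322 + (27 + √2*√(-94))) = 1/(-88677*1/79322 + (27 + √2*(I*√94))) = 1/(-88677/79322 + (27 + 2*I*√47)) = 1/(2053017/79322 + 2*I*√47)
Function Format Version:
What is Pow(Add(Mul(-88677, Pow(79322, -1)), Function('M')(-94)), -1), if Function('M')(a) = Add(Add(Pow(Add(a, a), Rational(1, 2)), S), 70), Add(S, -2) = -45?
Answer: Add(Rational(162849414474, 5397770982881), Mul(Rational(-12583959368, 5397770982881), I, Pow(47, Rational(1, 2)))) ≈ Add(0.030170, Mul(-0.015983, I))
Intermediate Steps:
S = -43 (S = Add(2, -45) = -43)
Function('M')(a) = Add(27, Mul(Pow(2, Rational(1, 2)), Pow(a, Rational(1, 2)))) (Function('M')(a) = Add(Add(Pow(Add(a, a), Rational(1, 2)), -43), 70) = Add(Add(Pow(Mul(2, a), Rational(1, 2)), -43), 70) = Add(Add(Mul(Pow(2, Rational(1, 2)), Pow(a, Rational(1, 2))), -43), 70) = Add(Add(-43, Mul(Pow(2, Rational(1, 2)), Pow(a, Rational(1, 2)))), 70) = Add(27, Mul(Pow(2, Rational(1, 2)), Pow(a, Rational(1, 2)))))
Pow(Add(Mul(-88677, Pow(79322, -1)), Function('M')(-94)), -1) = Pow(Add(Mul(-88677, Pow(79322, -1)), Add(27, Mul(Pow(2, Rational(1, 2)), Pow(-94, Rational(1, 2))))), -1) = Pow(Add(Mul(-88677, Rational(1, 79322)), Add(27, Mul(Pow(2, Rational(1, 2)), Mul(I, Pow(94, Rational(1, 2)))))), -1) = Pow(Add(Rational(-88677, 79322), Add(27, Mul(2, I, Pow(47, Rational(1, 2))))), -1) = Pow(Add(Rational(2053017, 79322), Mul(2, I, Pow(47, Rational(1, 2)))), -1)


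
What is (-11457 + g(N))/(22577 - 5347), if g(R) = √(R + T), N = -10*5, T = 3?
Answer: -11457/17230 + I*√47/17230 ≈ -0.66494 + 0.00039789*I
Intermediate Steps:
N = -50
g(R) = √(3 + R) (g(R) = √(R + 3) = √(3 + R))
(-11457 + g(N))/(22577 - 5347) = (-11457 + √(3 - 50))/(22577 - 5347) = (-11457 + √(-47))/17230 = (-11457 + I*√47)*(1/17230) = -11457/17230 + I*√47/17230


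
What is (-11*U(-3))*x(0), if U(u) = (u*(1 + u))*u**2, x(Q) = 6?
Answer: -3564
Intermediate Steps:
U(u) = u**3*(1 + u)
(-11*U(-3))*x(0) = -11*(-3)**3*(1 - 3)*6 = -(-297)*(-2)*6 = -11*54*6 = -594*6 = -3564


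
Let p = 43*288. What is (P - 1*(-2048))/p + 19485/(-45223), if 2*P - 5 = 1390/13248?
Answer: -1968256765183/7419431540736 ≈ -0.26528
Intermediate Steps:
p = 12384
P = 33815/13248 (P = 5/2 + (1390/13248)/2 = 5/2 + (1390*(1/13248))/2 = 5/2 + (½)*(695/6624) = 5/2 + 695/13248 = 33815/13248 ≈ 2.5525)
(P - 1*(-2048))/p + 19485/(-45223) = (33815/13248 - 1*(-2048))/12384 + 19485/(-45223) = (33815/13248 + 2048)*(1/12384) + 19485*(-1/45223) = (27165719/13248)*(1/12384) - 19485/45223 = 27165719/164063232 - 19485/45223 = -1968256765183/7419431540736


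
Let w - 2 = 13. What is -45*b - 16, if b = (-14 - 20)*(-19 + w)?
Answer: -6136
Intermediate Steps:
w = 15 (w = 2 + 13 = 15)
b = 136 (b = (-14 - 20)*(-19 + 15) = -34*(-4) = 136)
-45*b - 16 = -45*136 - 16 = -6120 - 16 = -6136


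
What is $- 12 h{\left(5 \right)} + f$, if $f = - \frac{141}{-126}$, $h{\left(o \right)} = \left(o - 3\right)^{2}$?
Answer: $- \frac{1969}{42} \approx -46.881$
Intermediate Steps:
$h{\left(o \right)} = \left(-3 + o\right)^{2}$
$f = \frac{47}{42}$ ($f = \left(-141\right) \left(- \frac{1}{126}\right) = \frac{47}{42} \approx 1.119$)
$- 12 h{\left(5 \right)} + f = - 12 \left(-3 + 5\right)^{2} + \frac{47}{42} = - 12 \cdot 2^{2} + \frac{47}{42} = \left(-12\right) 4 + \frac{47}{42} = -48 + \frac{47}{42} = - \frac{1969}{42}$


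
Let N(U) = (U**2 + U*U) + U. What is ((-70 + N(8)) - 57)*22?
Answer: 198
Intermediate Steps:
N(U) = U + 2*U**2 (N(U) = (U**2 + U**2) + U = 2*U**2 + U = U + 2*U**2)
((-70 + N(8)) - 57)*22 = ((-70 + 8*(1 + 2*8)) - 57)*22 = ((-70 + 8*(1 + 16)) - 57)*22 = ((-70 + 8*17) - 57)*22 = ((-70 + 136) - 57)*22 = (66 - 57)*22 = 9*22 = 198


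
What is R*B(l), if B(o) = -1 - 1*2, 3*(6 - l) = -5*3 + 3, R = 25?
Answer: -75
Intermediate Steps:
l = 10 (l = 6 - (-5*3 + 3)/3 = 6 - (-15 + 3)/3 = 6 - ⅓*(-12) = 6 + 4 = 10)
B(o) = -3 (B(o) = -1 - 2 = -3)
R*B(l) = 25*(-3) = -75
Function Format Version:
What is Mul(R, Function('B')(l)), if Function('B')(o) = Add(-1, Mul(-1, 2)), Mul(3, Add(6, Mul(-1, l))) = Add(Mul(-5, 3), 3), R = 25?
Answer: -75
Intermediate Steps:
l = 10 (l = Add(6, Mul(Rational(-1, 3), Add(Mul(-5, 3), 3))) = Add(6, Mul(Rational(-1, 3), Add(-15, 3))) = Add(6, Mul(Rational(-1, 3), -12)) = Add(6, 4) = 10)
Function('B')(o) = -3 (Function('B')(o) = Add(-1, -2) = -3)
Mul(R, Function('B')(l)) = Mul(25, -3) = -75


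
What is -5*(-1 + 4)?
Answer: -15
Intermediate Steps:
-5*(-1 + 4) = -5*3 = -15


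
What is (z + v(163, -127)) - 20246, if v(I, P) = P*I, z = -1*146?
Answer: -41093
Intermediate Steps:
z = -146
v(I, P) = I*P
(z + v(163, -127)) - 20246 = (-146 + 163*(-127)) - 20246 = (-146 - 20701) - 20246 = -20847 - 20246 = -41093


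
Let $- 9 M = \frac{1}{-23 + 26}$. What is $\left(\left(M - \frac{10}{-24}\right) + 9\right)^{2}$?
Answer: $\frac{1026169}{11664} \approx 87.977$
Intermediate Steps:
$M = - \frac{1}{27}$ ($M = - \frac{1}{9 \left(-23 + 26\right)} = - \frac{1}{9 \cdot 3} = \left(- \frac{1}{9}\right) \frac{1}{3} = - \frac{1}{27} \approx -0.037037$)
$\left(\left(M - \frac{10}{-24}\right) + 9\right)^{2} = \left(\left(- \frac{1}{27} - \frac{10}{-24}\right) + 9\right)^{2} = \left(\left(- \frac{1}{27} - 10 \left(- \frac{1}{24}\right)\right) + 9\right)^{2} = \left(\left(- \frac{1}{27} - - \frac{5}{12}\right) + 9\right)^{2} = \left(\left(- \frac{1}{27} + \frac{5}{12}\right) + 9\right)^{2} = \left(\frac{41}{108} + 9\right)^{2} = \left(\frac{1013}{108}\right)^{2} = \frac{1026169}{11664}$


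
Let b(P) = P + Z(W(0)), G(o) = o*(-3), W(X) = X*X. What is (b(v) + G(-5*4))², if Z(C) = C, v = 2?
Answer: 3844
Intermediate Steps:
W(X) = X²
G(o) = -3*o
b(P) = P (b(P) = P + 0² = P + 0 = P)
(b(v) + G(-5*4))² = (2 - (-15)*4)² = (2 - 3*(-20))² = (2 + 60)² = 62² = 3844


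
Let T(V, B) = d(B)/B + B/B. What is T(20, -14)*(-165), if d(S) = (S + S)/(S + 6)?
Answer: -495/4 ≈ -123.75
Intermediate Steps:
d(S) = 2*S/(6 + S) (d(S) = (2*S)/(6 + S) = 2*S/(6 + S))
T(V, B) = 1 + 2/(6 + B) (T(V, B) = (2*B/(6 + B))/B + B/B = 2/(6 + B) + 1 = 1 + 2/(6 + B))
T(20, -14)*(-165) = ((8 - 14)/(6 - 14))*(-165) = (-6/(-8))*(-165) = -⅛*(-6)*(-165) = (¾)*(-165) = -495/4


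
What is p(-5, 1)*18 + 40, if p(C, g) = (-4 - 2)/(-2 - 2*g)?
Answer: 67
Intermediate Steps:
p(C, g) = -6/(-2 - 2*g)
p(-5, 1)*18 + 40 = (3/(1 + 1))*18 + 40 = (3/2)*18 + 40 = 27 + 40 = 67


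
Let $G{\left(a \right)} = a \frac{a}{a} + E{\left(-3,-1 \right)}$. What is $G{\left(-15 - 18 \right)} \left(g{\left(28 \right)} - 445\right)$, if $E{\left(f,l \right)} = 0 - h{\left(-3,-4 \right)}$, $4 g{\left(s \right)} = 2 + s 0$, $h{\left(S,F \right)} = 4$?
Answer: $\frac{32893}{2} \approx 16447.0$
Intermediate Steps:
$g{\left(s \right)} = \frac{1}{2}$ ($g{\left(s \right)} = \frac{2 + s 0}{4} = \frac{2 + 0}{4} = \frac{1}{4} \cdot 2 = \frac{1}{2}$)
$E{\left(f,l \right)} = -4$ ($E{\left(f,l \right)} = 0 - 4 = -4$)
$G{\left(a \right)} = -4 + a$ ($G{\left(a \right)} = a \frac{a}{a} - 4 = a 1 - 4 = a - 4 = -4 + a$)
$G{\left(-15 - 18 \right)} \left(g{\left(28 \right)} - 445\right) = \left(-4 - 33\right) \left(\frac{1}{2} - 445\right) = \left(-4 - 33\right) \left(- \frac{889}{2}\right) = \left(-37\right) \left(- \frac{889}{2}\right) = \frac{32893}{2}$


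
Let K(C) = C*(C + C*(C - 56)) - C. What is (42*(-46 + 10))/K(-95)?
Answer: 1512/1353655 ≈ 0.0011170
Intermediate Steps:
K(C) = -C + C*(C + C*(-56 + C)) (K(C) = C*(C + C*(-56 + C)) - C = -C + C*(C + C*(-56 + C)))
(42*(-46 + 10))/K(-95) = (42*(-46 + 10))/((-95*(-1 + (-95)² - 55*(-95)))) = (42*(-36))/((-95*(-1 + 9025 + 5225))) = -1512/((-95*14249)) = -1512/(-1353655) = -1512*(-1/1353655) = 1512/1353655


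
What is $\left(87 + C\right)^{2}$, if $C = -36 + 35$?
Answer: $7396$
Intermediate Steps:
$C = -1$
$\left(87 + C\right)^{2} = \left(87 - 1\right)^{2} = 86^{2} = 7396$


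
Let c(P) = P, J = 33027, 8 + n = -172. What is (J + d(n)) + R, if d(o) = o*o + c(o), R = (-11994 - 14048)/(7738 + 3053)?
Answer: 704054335/10791 ≈ 65245.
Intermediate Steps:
n = -180 (n = -8 - 172 = -180)
R = -26042/10791 ≈ -2.4133
d(o) = o + o² (d(o) = o*o + o = o² + o = o + o²)
(J + d(n)) + R = (33027 - 180*(1 - 180)) - 26042/10791 = (33027 - 180*(-179)) - 26042/10791 = (33027 + 32220) - 26042/10791 = 65247 - 26042/10791 = 704054335/10791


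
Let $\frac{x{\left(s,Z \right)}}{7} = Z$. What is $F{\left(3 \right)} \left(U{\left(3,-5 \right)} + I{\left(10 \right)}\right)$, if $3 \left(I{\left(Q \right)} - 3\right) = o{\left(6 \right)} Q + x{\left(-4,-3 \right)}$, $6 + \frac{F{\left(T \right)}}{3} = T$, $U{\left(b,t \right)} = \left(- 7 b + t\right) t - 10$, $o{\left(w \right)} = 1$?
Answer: $-1074$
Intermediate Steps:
$x{\left(s,Z \right)} = 7 Z$
$U{\left(b,t \right)} = -10 + t \left(t - 7 b\right)$ ($U{\left(b,t \right)} = \left(t - 7 b\right) t - 10 = t \left(t - 7 b\right) - 10 = -10 + t \left(t - 7 b\right)$)
$F{\left(T \right)} = -18 + 3 T$
$I{\left(Q \right)} = -4 + \frac{Q}{3}$ ($I{\left(Q \right)} = 3 + \frac{1 Q + 7 \left(-3\right)}{3} = 3 + \frac{Q - 21}{3} = 3 + \frac{-21 + Q}{3} = 3 + \left(-7 + \frac{Q}{3}\right) = -4 + \frac{Q}{3}$)
$F{\left(3 \right)} \left(U{\left(3,-5 \right)} + I{\left(10 \right)}\right) = \left(-18 + 3 \cdot 3\right) \left(\left(-10 + \left(-5\right)^{2} - 21 \left(-5\right)\right) + \left(-4 + \frac{1}{3} \cdot 10\right)\right) = \left(-18 + 9\right) \left(\left(-10 + 25 + 105\right) + \left(-4 + \frac{10}{3}\right)\right) = - 9 \left(120 - \frac{2}{3}\right) = \left(-9\right) \frac{358}{3} = -1074$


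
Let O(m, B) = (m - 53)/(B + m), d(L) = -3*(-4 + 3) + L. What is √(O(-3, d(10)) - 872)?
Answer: 2*I*√5485/5 ≈ 29.624*I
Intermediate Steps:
d(L) = 3 + L (d(L) = -3*(-1) + L = 3 + L)
O(m, B) = (-53 + m)/(B + m)
√(O(-3, d(10)) - 872) = √((-53 - 3)/((3 + 10) - 3) - 872) = √(-56/(13 - 3) - 872) = √(-56/10 - 872) = √((⅒)*(-56) - 872) = √(-28/5 - 872) = √(-4388/5) = 2*I*√5485/5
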